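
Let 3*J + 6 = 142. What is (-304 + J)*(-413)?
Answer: 320488/3 ≈ 1.0683e+5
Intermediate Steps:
J = 136/3 (J = -2 + (⅓)*142 = -2 + 142/3 = 136/3 ≈ 45.333)
(-304 + J)*(-413) = (-304 + 136/3)*(-413) = -776/3*(-413) = 320488/3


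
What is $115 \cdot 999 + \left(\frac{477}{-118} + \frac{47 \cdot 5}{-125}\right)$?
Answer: $\frac{338893279}{2950} \approx 1.1488 \cdot 10^{5}$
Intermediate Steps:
$115 \cdot 999 + \left(\frac{477}{-118} + \frac{47 \cdot 5}{-125}\right) = 114885 + \left(477 \left(- \frac{1}{118}\right) + 235 \left(- \frac{1}{125}\right)\right) = 114885 - \frac{17471}{2950} = \frac{338893279}{2950}$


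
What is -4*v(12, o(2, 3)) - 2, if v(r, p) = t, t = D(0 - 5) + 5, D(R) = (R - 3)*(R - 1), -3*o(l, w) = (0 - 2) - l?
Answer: -214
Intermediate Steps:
o(l, w) = ⅔ + l/3 (o(l, w) = -((0 - 2) - l)/3 = -(-2 - l)/3 = ⅔ + l/3)
D(R) = (-1 + R)*(-3 + R) (D(R) = (-3 + R)*(-1 + R) = (-1 + R)*(-3 + R))
t = 53 (t = (3 + (0 - 5)² - 4*(0 - 5)) + 5 = (3 + (-5)² - 4*(-5)) + 5 = (3 + 25 + 20) + 5 = 48 + 5 = 53)
v(r, p) = 53
-4*v(12, o(2, 3)) - 2 = -4*53 - 2 = -212 - 2 = -214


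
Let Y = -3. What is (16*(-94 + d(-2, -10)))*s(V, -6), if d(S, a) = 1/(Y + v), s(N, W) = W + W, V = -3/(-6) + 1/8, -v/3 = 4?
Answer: 90304/5 ≈ 18061.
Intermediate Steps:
v = -12 (v = -3*4 = -12)
V = 5/8 (V = -3*(-1/6) + 1*(1/8) = 1/2 + 1/8 = 5/8 ≈ 0.62500)
s(N, W) = 2*W
d(S, a) = -1/15 (d(S, a) = 1/(-3 - 12) = 1/(-15) = -1/15)
(16*(-94 + d(-2, -10)))*s(V, -6) = (16*(-94 - 1/15))*(2*(-6)) = (16*(-1411/15))*(-12) = -22576/15*(-12) = 90304/5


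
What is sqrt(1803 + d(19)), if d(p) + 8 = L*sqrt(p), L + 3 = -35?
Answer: sqrt(1795 - 38*sqrt(19)) ≈ 40.365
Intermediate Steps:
L = -38 (L = -3 - 35 = -38)
d(p) = -8 - 38*sqrt(p)
sqrt(1803 + d(19)) = sqrt(1803 + (-8 - 38*sqrt(19))) = sqrt(1795 - 38*sqrt(19))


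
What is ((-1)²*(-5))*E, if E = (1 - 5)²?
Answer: -80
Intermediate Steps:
E = 16 (E = (-4)² = 16)
((-1)²*(-5))*E = ((-1)²*(-5))*16 = (1*(-5))*16 = -5*16 = -80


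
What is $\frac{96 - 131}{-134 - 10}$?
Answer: $\frac{35}{144} \approx 0.24306$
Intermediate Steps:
$\frac{96 - 131}{-134 - 10} = - \frac{35}{-144} = \left(-35\right) \left(- \frac{1}{144}\right) = \frac{35}{144}$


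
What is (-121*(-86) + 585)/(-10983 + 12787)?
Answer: 10991/1804 ≈ 6.0926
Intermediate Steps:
(-121*(-86) + 585)/(-10983 + 12787) = (10406 + 585)/1804 = 10991*(1/1804) = 10991/1804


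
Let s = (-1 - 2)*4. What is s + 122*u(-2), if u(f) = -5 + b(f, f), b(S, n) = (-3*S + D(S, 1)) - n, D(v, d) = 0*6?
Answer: 354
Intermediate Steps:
D(v, d) = 0
b(S, n) = -n - 3*S (b(S, n) = (-3*S + 0) - n = -3*S - n = -n - 3*S)
u(f) = -5 - 4*f (u(f) = -5 + (-f - 3*f) = -5 - 4*f)
s = -12 (s = -3*4 = -12)
s + 122*u(-2) = -12 + 122*(-5 - 4*(-2)) = -12 + 122*(-5 + 8) = -12 + 122*3 = -12 + 366 = 354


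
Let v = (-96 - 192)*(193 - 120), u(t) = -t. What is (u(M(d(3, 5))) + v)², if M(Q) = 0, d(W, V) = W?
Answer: 442008576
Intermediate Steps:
v = -21024 (v = -288*73 = -21024)
(u(M(d(3, 5))) + v)² = (-1*0 - 21024)² = (0 - 21024)² = (-21024)² = 442008576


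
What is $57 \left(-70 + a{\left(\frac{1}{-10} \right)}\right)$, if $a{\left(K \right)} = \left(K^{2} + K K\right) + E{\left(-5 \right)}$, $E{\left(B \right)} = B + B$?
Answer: $- \frac{227943}{50} \approx -4558.9$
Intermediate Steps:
$E{\left(B \right)} = 2 B$
$a{\left(K \right)} = -10 + 2 K^{2}$ ($a{\left(K \right)} = \left(K^{2} + K K\right) + 2 \left(-5\right) = \left(K^{2} + K^{2}\right) - 10 = 2 K^{2} - 10 = -10 + 2 K^{2}$)
$57 \left(-70 + a{\left(\frac{1}{-10} \right)}\right) = 57 \left(-70 - \left(10 - 2 \left(\frac{1}{-10}\right)^{2}\right)\right) = 57 \left(-70 - \left(10 - 2 \left(- \frac{1}{10}\right)^{2}\right)\right) = 57 \left(-70 + \left(-10 + 2 \cdot \frac{1}{100}\right)\right) = 57 \left(-70 + \left(-10 + \frac{1}{50}\right)\right) = 57 \left(-70 - \frac{499}{50}\right) = 57 \left(- \frac{3999}{50}\right) = - \frac{227943}{50}$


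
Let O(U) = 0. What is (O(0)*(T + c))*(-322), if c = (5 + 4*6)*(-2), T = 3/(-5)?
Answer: 0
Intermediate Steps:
T = -⅗ (T = 3*(-⅕) = -⅗ ≈ -0.60000)
c = -58 (c = (5 + 24)*(-2) = 29*(-2) = -58)
(O(0)*(T + c))*(-322) = (0*(-⅗ - 58))*(-322) = (0*(-293/5))*(-322) = 0*(-322) = 0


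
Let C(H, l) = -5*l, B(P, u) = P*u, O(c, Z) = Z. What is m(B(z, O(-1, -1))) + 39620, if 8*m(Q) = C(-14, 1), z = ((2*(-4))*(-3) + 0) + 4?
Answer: 316955/8 ≈ 39619.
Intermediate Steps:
z = 28 (z = (-8*(-3) + 0) + 4 = (24 + 0) + 4 = 24 + 4 = 28)
m(Q) = -5/8 (m(Q) = (-5*1)/8 = (⅛)*(-5) = -5/8)
m(B(z, O(-1, -1))) + 39620 = -5/8 + 39620 = 316955/8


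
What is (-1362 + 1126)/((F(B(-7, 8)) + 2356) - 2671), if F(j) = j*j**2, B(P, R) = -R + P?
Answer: 118/1845 ≈ 0.063957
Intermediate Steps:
B(P, R) = P - R
F(j) = j**3
(-1362 + 1126)/((F(B(-7, 8)) + 2356) - 2671) = (-1362 + 1126)/(((-7 - 1*8)**3 + 2356) - 2671) = -236/(((-7 - 8)**3 + 2356) - 2671) = -236/(((-15)**3 + 2356) - 2671) = -236/((-3375 + 2356) - 2671) = -236/(-1019 - 2671) = -236/(-3690) = -236*(-1/3690) = 118/1845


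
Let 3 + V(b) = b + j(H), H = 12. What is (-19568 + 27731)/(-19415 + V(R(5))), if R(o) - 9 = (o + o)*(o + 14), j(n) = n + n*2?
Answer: -8163/19183 ≈ -0.42553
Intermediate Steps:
j(n) = 3*n (j(n) = n + 2*n = 3*n)
R(o) = 9 + 2*o*(14 + o) (R(o) = 9 + (o + o)*(o + 14) = 9 + (2*o)*(14 + o) = 9 + 2*o*(14 + o))
V(b) = 33 + b (V(b) = -3 + (b + 3*12) = -3 + (b + 36) = -3 + (36 + b) = 33 + b)
(-19568 + 27731)/(-19415 + V(R(5))) = (-19568 + 27731)/(-19415 + (33 + (9 + 2*5² + 28*5))) = 8163/(-19415 + (33 + (9 + 2*25 + 140))) = 8163/(-19415 + (33 + (9 + 50 + 140))) = 8163/(-19415 + (33 + 199)) = 8163/(-19415 + 232) = 8163/(-19183) = 8163*(-1/19183) = -8163/19183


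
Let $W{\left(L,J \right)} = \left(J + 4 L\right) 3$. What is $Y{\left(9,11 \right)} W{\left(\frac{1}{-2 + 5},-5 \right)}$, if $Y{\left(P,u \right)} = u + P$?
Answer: $-220$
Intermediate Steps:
$W{\left(L,J \right)} = 3 J + 12 L$
$Y{\left(P,u \right)} = P + u$
$Y{\left(9,11 \right)} W{\left(\frac{1}{-2 + 5},-5 \right)} = \left(9 + 11\right) \left(3 \left(-5\right) + \frac{12}{-2 + 5}\right) = 20 \left(-15 + \frac{12}{3}\right) = 20 \left(-15 + 12 \cdot \frac{1}{3}\right) = 20 \left(-15 + 4\right) = 20 \left(-11\right) = -220$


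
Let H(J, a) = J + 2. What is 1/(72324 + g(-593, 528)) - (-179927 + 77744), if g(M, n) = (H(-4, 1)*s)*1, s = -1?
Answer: 7390487659/72326 ≈ 1.0218e+5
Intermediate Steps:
H(J, a) = 2 + J
g(M, n) = 2 (g(M, n) = ((2 - 4)*(-1))*1 = -2*(-1)*1 = 2*1 = 2)
1/(72324 + g(-593, 528)) - (-179927 + 77744) = 1/(72324 + 2) - (-179927 + 77744) = 1/72326 - 1*(-102183) = 1/72326 + 102183 = 7390487659/72326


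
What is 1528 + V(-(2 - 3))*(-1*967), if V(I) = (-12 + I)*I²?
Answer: 12165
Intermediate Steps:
V(I) = I²*(-12 + I)
1528 + V(-(2 - 3))*(-1*967) = 1528 + ((-(2 - 3))²*(-12 - (2 - 3)))*(-1*967) = 1528 + ((-1*(-1))²*(-12 - 1*(-1)))*(-967) = 1528 + (1²*(-12 + 1))*(-967) = 1528 + (1*(-11))*(-967) = 1528 - 11*(-967) = 1528 + 10637 = 12165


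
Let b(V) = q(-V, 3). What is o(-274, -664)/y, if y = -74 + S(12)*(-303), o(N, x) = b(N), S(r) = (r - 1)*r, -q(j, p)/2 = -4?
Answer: -4/20035 ≈ -0.00019965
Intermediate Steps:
q(j, p) = 8 (q(j, p) = -2*(-4) = 8)
S(r) = r*(-1 + r) (S(r) = (-1 + r)*r = r*(-1 + r))
b(V) = 8
o(N, x) = 8
y = -40070 (y = -74 + (12*(-1 + 12))*(-303) = -74 + (12*11)*(-303) = -74 + 132*(-303) = -74 - 39996 = -40070)
o(-274, -664)/y = 8/(-40070) = 8*(-1/40070) = -4/20035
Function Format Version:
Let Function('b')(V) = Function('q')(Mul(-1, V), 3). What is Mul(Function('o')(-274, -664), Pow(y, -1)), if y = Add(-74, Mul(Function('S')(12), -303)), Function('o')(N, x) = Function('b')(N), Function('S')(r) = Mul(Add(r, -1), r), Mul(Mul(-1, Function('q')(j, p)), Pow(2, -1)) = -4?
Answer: Rational(-4, 20035) ≈ -0.00019965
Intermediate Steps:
Function('q')(j, p) = 8 (Function('q')(j, p) = Mul(-2, -4) = 8)
Function('S')(r) = Mul(r, Add(-1, r)) (Function('S')(r) = Mul(Add(-1, r), r) = Mul(r, Add(-1, r)))
Function('b')(V) = 8
Function('o')(N, x) = 8
y = -40070 (y = Add(-74, Mul(Mul(12, Add(-1, 12)), -303)) = Add(-74, Mul(Mul(12, 11), -303)) = Add(-74, Mul(132, -303)) = Add(-74, -39996) = -40070)
Mul(Function('o')(-274, -664), Pow(y, -1)) = Mul(8, Pow(-40070, -1)) = Mul(8, Rational(-1, 40070)) = Rational(-4, 20035)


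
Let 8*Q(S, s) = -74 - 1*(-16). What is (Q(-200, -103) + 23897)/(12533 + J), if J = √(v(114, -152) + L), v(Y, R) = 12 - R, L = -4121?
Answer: 1197640947/628320184 - 95559*I*√3957/628320184 ≈ 1.9061 - 0.0095669*I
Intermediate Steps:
Q(S, s) = -29/4 (Q(S, s) = (-74 - 1*(-16))/8 = (-74 + 16)/8 = (⅛)*(-58) = -29/4)
J = I*√3957 (J = √((12 - 1*(-152)) - 4121) = √((12 + 152) - 4121) = √(164 - 4121) = √(-3957) = I*√3957 ≈ 62.905*I)
(Q(-200, -103) + 23897)/(12533 + J) = (-29/4 + 23897)/(12533 + I*√3957) = 95559/(4*(12533 + I*√3957))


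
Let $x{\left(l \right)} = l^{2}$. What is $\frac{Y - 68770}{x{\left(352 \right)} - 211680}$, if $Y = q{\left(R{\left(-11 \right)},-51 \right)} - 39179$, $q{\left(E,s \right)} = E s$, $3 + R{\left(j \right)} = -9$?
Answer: $\frac{107337}{87776} \approx 1.2229$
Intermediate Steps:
$R{\left(j \right)} = -12$ ($R{\left(j \right)} = -3 - 9 = -12$)
$Y = -38567$ ($Y = \left(-12\right) \left(-51\right) - 39179 = 612 - 39179 = -38567$)
$\frac{Y - 68770}{x{\left(352 \right)} - 211680} = \frac{-38567 - 68770}{352^{2} - 211680} = - \frac{107337}{123904 - 211680} = - \frac{107337}{-87776} = \left(-107337\right) \left(- \frac{1}{87776}\right) = \frac{107337}{87776}$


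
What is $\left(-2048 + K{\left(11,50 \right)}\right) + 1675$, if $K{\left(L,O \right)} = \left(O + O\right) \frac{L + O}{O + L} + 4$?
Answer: $-269$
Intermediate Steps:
$K{\left(L,O \right)} = 4 + 2 O$ ($K{\left(L,O \right)} = 2 O \frac{L + O}{L + O} + 4 = 2 O 1 + 4 = 2 O + 4 = 4 + 2 O$)
$\left(-2048 + K{\left(11,50 \right)}\right) + 1675 = \left(-2048 + \left(4 + 2 \cdot 50\right)\right) + 1675 = \left(-2048 + \left(4 + 100\right)\right) + 1675 = \left(-2048 + 104\right) + 1675 = -1944 + 1675 = -269$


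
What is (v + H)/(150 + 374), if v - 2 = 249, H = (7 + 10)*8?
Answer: 387/524 ≈ 0.73855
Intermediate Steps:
H = 136 (H = 17*8 = 136)
v = 251 (v = 2 + 249 = 251)
(v + H)/(150 + 374) = (251 + 136)/(150 + 374) = 387/524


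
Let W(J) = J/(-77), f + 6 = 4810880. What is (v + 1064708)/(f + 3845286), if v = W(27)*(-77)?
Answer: 212947/1731232 ≈ 0.12300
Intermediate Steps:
f = 4810874 (f = -6 + 4810880 = 4810874)
W(J) = -J/77 (W(J) = J*(-1/77) = -J/77)
v = 27 (v = -1/77*27*(-77) = -27/77*(-77) = 27)
(v + 1064708)/(f + 3845286) = (27 + 1064708)/(4810874 + 3845286) = 1064735/8656160 = 1064735*(1/8656160) = 212947/1731232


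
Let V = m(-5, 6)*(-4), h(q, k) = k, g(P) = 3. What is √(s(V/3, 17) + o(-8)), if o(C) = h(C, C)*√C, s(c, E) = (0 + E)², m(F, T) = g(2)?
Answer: √(289 - 16*I*√2) ≈ 17.013 - 0.665*I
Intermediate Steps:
m(F, T) = 3
V = -12 (V = 3*(-4) = -12)
s(c, E) = E²
o(C) = C^(3/2) (o(C) = C*√C = C^(3/2))
√(s(V/3, 17) + o(-8)) = √(17² + (-8)^(3/2)) = √(289 - 16*I*√2)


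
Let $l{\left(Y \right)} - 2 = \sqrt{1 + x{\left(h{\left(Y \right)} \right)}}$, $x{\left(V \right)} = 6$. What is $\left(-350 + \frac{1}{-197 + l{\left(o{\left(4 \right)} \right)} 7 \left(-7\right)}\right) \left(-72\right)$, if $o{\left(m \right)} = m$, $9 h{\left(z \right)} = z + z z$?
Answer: $\frac{98306380}{3901} - \frac{196 \sqrt{7}}{3901} \approx 25200.0$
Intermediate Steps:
$h{\left(z \right)} = \frac{z}{9} + \frac{z^{2}}{9}$ ($h{\left(z \right)} = \frac{z + z z}{9} = \frac{z + z^{2}}{9} = \frac{z}{9} + \frac{z^{2}}{9}$)
$l{\left(Y \right)} = 2 + \sqrt{7}$ ($l{\left(Y \right)} = 2 + \sqrt{1 + 6} = 2 + \sqrt{7}$)
$\left(-350 + \frac{1}{-197 + l{\left(o{\left(4 \right)} \right)} 7 \left(-7\right)}\right) \left(-72\right) = \left(-350 + \frac{1}{-197 + \left(2 + \sqrt{7}\right) 7 \left(-7\right)}\right) \left(-72\right) = \left(-350 + \frac{1}{-197 + \left(14 + 7 \sqrt{7}\right) \left(-7\right)}\right) \left(-72\right) = \left(-350 + \frac{1}{-197 - \left(98 + 49 \sqrt{7}\right)}\right) \left(-72\right) = \left(-350 + \frac{1}{-295 - 49 \sqrt{7}}\right) \left(-72\right) = 25200 - \frac{72}{-295 - 49 \sqrt{7}}$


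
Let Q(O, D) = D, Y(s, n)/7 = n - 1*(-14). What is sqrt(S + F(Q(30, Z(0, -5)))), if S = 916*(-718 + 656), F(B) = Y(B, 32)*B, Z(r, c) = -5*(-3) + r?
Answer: I*sqrt(51962) ≈ 227.95*I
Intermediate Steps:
Y(s, n) = 98 + 7*n (Y(s, n) = 7*(n - 1*(-14)) = 7*(n + 14) = 7*(14 + n) = 98 + 7*n)
Z(r, c) = 15 + r
F(B) = 322*B (F(B) = (98 + 7*32)*B = (98 + 224)*B = 322*B)
S = -56792 (S = 916*(-62) = -56792)
sqrt(S + F(Q(30, Z(0, -5)))) = sqrt(-56792 + 322*(15 + 0)) = sqrt(-56792 + 322*15) = sqrt(-56792 + 4830) = sqrt(-51962) = I*sqrt(51962)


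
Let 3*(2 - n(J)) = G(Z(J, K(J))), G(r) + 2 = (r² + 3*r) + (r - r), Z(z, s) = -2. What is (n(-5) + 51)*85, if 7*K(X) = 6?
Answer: 13855/3 ≈ 4618.3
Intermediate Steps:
K(X) = 6/7 (K(X) = (⅐)*6 = 6/7)
G(r) = -2 + r² + 3*r (G(r) = -2 + ((r² + 3*r) + (r - r)) = -2 + ((r² + 3*r) + 0) = -2 + (r² + 3*r) = -2 + r² + 3*r)
n(J) = 10/3 (n(J) = 2 - (-2 + (-2)² + 3*(-2))/3 = 2 - (-2 + 4 - 6)/3 = 2 - ⅓*(-4) = 2 + 4/3 = 10/3)
(n(-5) + 51)*85 = (10/3 + 51)*85 = (163/3)*85 = 13855/3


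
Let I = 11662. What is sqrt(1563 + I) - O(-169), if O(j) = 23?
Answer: 92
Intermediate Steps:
sqrt(1563 + I) - O(-169) = sqrt(1563 + 11662) - 1*23 = sqrt(13225) - 23 = 115 - 23 = 92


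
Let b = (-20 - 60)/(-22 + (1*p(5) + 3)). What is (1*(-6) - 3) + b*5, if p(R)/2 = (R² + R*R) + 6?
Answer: -1237/93 ≈ -13.301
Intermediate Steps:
p(R) = 12 + 4*R² (p(R) = 2*((R² + R*R) + 6) = 2*((R² + R²) + 6) = 2*(2*R² + 6) = 2*(6 + 2*R²) = 12 + 4*R²)
b = -80/93 (b = (-20 - 60)/(-22 + (1*(12 + 4*5²) + 3)) = -80/(-22 + (1*(12 + 4*25) + 3)) = -80/(-22 + (1*(12 + 100) + 3)) = -80/(-22 + (1*112 + 3)) = -80/(-22 + (112 + 3)) = -80/(-22 + 115) = -80/93 ≈ -0.86022)
(1*(-6) - 3) + b*5 = (1*(-6) - 3) - 80/93*5 = (-6 - 3) - 400/93 = -9 - 400/93 = -1237/93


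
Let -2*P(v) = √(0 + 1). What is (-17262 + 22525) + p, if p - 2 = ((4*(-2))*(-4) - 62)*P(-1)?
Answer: 5280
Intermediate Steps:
P(v) = -½ (P(v) = -√(0 + 1)/2 = -√1/2 = -½*1 = -½)
p = 17 (p = 2 + ((4*(-2))*(-4) - 62)*(-½) = 2 + (-8*(-4) - 62)*(-½) = 2 + (32 - 62)*(-½) = 2 - 30*(-½) = 2 + 15 = 17)
(-17262 + 22525) + p = (-17262 + 22525) + 17 = 5263 + 17 = 5280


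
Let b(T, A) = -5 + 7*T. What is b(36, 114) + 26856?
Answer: 27103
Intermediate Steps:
b(36, 114) + 26856 = (-5 + 7*36) + 26856 = (-5 + 252) + 26856 = 247 + 26856 = 27103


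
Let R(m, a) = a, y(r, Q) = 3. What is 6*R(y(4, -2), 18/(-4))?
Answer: -27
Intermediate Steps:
6*R(y(4, -2), 18/(-4)) = 6*(18/(-4)) = 6*(18*(-¼)) = 6*(-9/2) = -27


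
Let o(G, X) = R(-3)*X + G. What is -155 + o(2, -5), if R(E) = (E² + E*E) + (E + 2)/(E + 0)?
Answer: -734/3 ≈ -244.67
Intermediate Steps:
R(E) = 2*E² + (2 + E)/E (R(E) = (E² + E²) + (2 + E)/E = 2*E² + (2 + E)/E)
o(G, X) = G + 55*X/3 (o(G, X) = ((2 - 3 + 2*(-3)³)/(-3))*X + G = (-(2 - 3 + 2*(-27))/3)*X + G = (-(2 - 3 - 54)/3)*X + G = (-⅓*(-55))*X + G = 55*X/3 + G = G + 55*X/3)
-155 + o(2, -5) = -155 + (2 + (55/3)*(-5)) = -155 + (2 - 275/3) = -155 - 269/3 = -734/3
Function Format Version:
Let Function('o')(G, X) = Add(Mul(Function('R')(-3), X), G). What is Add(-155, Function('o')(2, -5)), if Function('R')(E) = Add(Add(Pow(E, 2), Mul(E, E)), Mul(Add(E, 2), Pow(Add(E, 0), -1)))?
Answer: Rational(-734, 3) ≈ -244.67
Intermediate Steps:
Function('R')(E) = Add(Mul(2, Pow(E, 2)), Mul(Pow(E, -1), Add(2, E))) (Function('R')(E) = Add(Add(Pow(E, 2), Pow(E, 2)), Mul(Add(2, E), Pow(E, -1))) = Add(Mul(2, Pow(E, 2)), Mul(Pow(E, -1), Add(2, E))))
Function('o')(G, X) = Add(G, Mul(Rational(55, 3), X)) (Function('o')(G, X) = Add(Mul(Mul(Pow(-3, -1), Add(2, -3, Mul(2, Pow(-3, 3)))), X), G) = Add(Mul(Mul(Rational(-1, 3), Add(2, -3, Mul(2, -27))), X), G) = Add(Mul(Mul(Rational(-1, 3), Add(2, -3, -54)), X), G) = Add(Mul(Mul(Rational(-1, 3), -55), X), G) = Add(Mul(Rational(55, 3), X), G) = Add(G, Mul(Rational(55, 3), X)))
Add(-155, Function('o')(2, -5)) = Add(-155, Add(2, Mul(Rational(55, 3), -5))) = Add(-155, Add(2, Rational(-275, 3))) = Add(-155, Rational(-269, 3)) = Rational(-734, 3)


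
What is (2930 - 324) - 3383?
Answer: -777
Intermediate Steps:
(2930 - 324) - 3383 = 2606 - 3383 = -777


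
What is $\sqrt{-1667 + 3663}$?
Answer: $2 \sqrt{499} \approx 44.677$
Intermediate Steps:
$\sqrt{-1667 + 3663} = \sqrt{1996} = 2 \sqrt{499}$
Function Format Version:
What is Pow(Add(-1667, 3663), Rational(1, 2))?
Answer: Mul(2, Pow(499, Rational(1, 2))) ≈ 44.677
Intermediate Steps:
Pow(Add(-1667, 3663), Rational(1, 2)) = Pow(1996, Rational(1, 2)) = Mul(2, Pow(499, Rational(1, 2)))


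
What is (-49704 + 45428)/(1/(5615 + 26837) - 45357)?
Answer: 138764752/1471925363 ≈ 0.094274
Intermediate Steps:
(-49704 + 45428)/(1/(5615 + 26837) - 45357) = -4276/(1/32452 - 45357) = -4276/(-1471925363/32452) = -4276*(-32452/1471925363) = 138764752/1471925363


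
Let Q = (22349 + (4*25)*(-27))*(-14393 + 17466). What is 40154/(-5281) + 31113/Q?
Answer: -2424389504305/318874051937 ≈ -7.6030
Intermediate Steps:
Q = 60381377 (Q = (22349 + 100*(-27))*3073 = (22349 - 2700)*3073 = 19649*3073 = 60381377)
40154/(-5281) + 31113/Q = 40154/(-5281) + 31113/60381377 = 40154*(-1/5281) + 31113*(1/60381377) = -40154/5281 + 31113/60381377 = -2424389504305/318874051937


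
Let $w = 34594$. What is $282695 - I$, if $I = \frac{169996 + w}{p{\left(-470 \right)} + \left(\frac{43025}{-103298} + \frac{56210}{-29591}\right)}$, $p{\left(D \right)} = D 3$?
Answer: $\frac{244204728783573489}{863402801947} \approx 2.8284 \cdot 10^{5}$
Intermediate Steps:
$p{\left(D \right)} = 3 D$
$I = - \frac{125073687166324}{863402801947}$ ($I = \frac{169996 + 34594}{3 \left(-470\right) + \left(\frac{43025}{-103298} + \frac{56210}{-29591}\right)} = \frac{204590}{-1410 + \left(43025 \left(- \frac{1}{103298}\right) + 56210 \left(- \frac{1}{29591}\right)\right)} = \frac{204590}{-1410 - \frac{7079533355}{3056691118}} = \frac{204590}{- \frac{4317014009735}{3056691118}} = 204590 \left(- \frac{3056691118}{4317014009735}\right) = - \frac{125073687166324}{863402801947} \approx -144.86$)
$282695 - I = 282695 - - \frac{125073687166324}{863402801947} = 282695 + \frac{125073687166324}{863402801947} = \frac{244204728783573489}{863402801947}$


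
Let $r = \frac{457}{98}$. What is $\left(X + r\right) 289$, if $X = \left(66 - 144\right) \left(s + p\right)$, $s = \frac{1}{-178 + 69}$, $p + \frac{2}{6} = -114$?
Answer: $\frac{27547345037}{10682} \approx 2.5789 \cdot 10^{6}$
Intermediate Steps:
$p = - \frac{343}{3}$ ($p = - \frac{1}{3} - 114 = - \frac{343}{3} \approx -114.33$)
$s = - \frac{1}{109}$ ($s = \frac{1}{-109} = - \frac{1}{109} \approx -0.0091743$)
$r = \frac{457}{98}$ ($r = 457 \cdot \frac{1}{98} = \frac{457}{98} \approx 4.6633$)
$X = \frac{972140}{109}$ ($X = \left(66 - 144\right) \left(- \frac{1}{109} - \frac{343}{3}\right) = \left(-78\right) \left(- \frac{37390}{327}\right) = \frac{972140}{109} \approx 8918.7$)
$\left(X + r\right) 289 = \left(\frac{972140}{109} + \frac{457}{98}\right) 289 = \frac{95319533}{10682} \cdot 289 = \frac{27547345037}{10682}$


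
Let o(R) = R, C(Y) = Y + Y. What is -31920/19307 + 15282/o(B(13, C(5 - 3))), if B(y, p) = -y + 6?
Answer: -295273014/135149 ≈ -2184.8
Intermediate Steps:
C(Y) = 2*Y
B(y, p) = 6 - y
-31920/19307 + 15282/o(B(13, C(5 - 3))) = -31920/19307 + 15282/(6 - 1*13) = -31920*1/19307 + 15282/(6 - 13) = -31920/19307 + 15282/(-7) = -31920/19307 + 15282*(-⅐) = -31920/19307 - 15282/7 = -295273014/135149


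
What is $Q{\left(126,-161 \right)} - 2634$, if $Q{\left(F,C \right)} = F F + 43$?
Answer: $13285$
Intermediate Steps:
$Q{\left(F,C \right)} = 43 + F^{2}$ ($Q{\left(F,C \right)} = F^{2} + 43 = 43 + F^{2}$)
$Q{\left(126,-161 \right)} - 2634 = \left(43 + 126^{2}\right) - 2634 = \left(43 + 15876\right) - 2634 = 15919 - 2634 = 13285$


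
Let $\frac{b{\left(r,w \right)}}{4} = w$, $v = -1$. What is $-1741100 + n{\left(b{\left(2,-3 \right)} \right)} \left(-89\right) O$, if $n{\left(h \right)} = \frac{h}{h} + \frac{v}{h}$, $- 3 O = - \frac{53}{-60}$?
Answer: $- \frac{3760714679}{2160} \approx -1.7411 \cdot 10^{6}$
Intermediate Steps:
$O = - \frac{53}{180}$ ($O = - \frac{\left(-53\right) \frac{1}{-60}}{3} = - \frac{\left(-53\right) \left(- \frac{1}{60}\right)}{3} = \left(- \frac{1}{3}\right) \frac{53}{60} = - \frac{53}{180} \approx -0.29444$)
$b{\left(r,w \right)} = 4 w$
$n{\left(h \right)} = 1 - \frac{1}{h}$ ($n{\left(h \right)} = \frac{h}{h} - \frac{1}{h} = 1 - \frac{1}{h}$)
$-1741100 + n{\left(b{\left(2,-3 \right)} \right)} \left(-89\right) O = -1741100 + \frac{-1 + 4 \left(-3\right)}{4 \left(-3\right)} \left(-89\right) \left(- \frac{53}{180}\right) = -1741100 + \frac{-1 - 12}{-12} \left(-89\right) \left(- \frac{53}{180}\right) = -1741100 + \left(- \frac{1}{12}\right) \left(-13\right) \left(-89\right) \left(- \frac{53}{180}\right) = -1741100 + \frac{13}{12} \left(-89\right) \left(- \frac{53}{180}\right) = -1741100 - - \frac{61321}{2160} = -1741100 + \frac{61321}{2160} = - \frac{3760714679}{2160}$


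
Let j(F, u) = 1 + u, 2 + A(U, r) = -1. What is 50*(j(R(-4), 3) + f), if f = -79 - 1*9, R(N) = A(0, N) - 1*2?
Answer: -4200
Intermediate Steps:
A(U, r) = -3 (A(U, r) = -2 - 1 = -3)
R(N) = -5 (R(N) = -3 - 1*2 = -3 - 2 = -5)
f = -88 (f = -79 - 9 = -88)
50*(j(R(-4), 3) + f) = 50*((1 + 3) - 88) = 50*(4 - 88) = 50*(-84) = -4200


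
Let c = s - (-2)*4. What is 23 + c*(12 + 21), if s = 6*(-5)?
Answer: -703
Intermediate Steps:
s = -30
c = -22 (c = -30 - (-2)*4 = -30 - 1*(-8) = -30 + 8 = -22)
23 + c*(12 + 21) = 23 - 22*(12 + 21) = 23 - 22*33 = 23 - 726 = -703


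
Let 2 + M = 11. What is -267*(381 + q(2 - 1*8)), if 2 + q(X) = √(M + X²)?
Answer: -101193 - 801*√5 ≈ -1.0298e+5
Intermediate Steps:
M = 9 (M = -2 + 11 = 9)
q(X) = -2 + √(9 + X²)
-267*(381 + q(2 - 1*8)) = -267*(381 + (-2 + √(9 + (2 - 1*8)²))) = -267*(381 + (-2 + √(9 + (2 - 8)²))) = -267*(381 + (-2 + √(9 + (-6)²))) = -267*(381 + (-2 + √(9 + 36))) = -267*(381 + (-2 + √45)) = -267*(381 + (-2 + 3*√5)) = -267*(379 + 3*√5) = -101193 - 801*√5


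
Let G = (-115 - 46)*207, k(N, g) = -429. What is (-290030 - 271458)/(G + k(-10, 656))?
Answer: 140372/8439 ≈ 16.634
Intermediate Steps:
G = -33327 (G = -161*207 = -33327)
(-290030 - 271458)/(G + k(-10, 656)) = (-290030 - 271458)/(-33327 - 429) = -561488/(-33756) = -561488*(-1/33756) = 140372/8439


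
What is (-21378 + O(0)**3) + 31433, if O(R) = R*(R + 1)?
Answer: 10055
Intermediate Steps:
O(R) = R*(1 + R)
(-21378 + O(0)**3) + 31433 = (-21378 + (0*(1 + 0))**3) + 31433 = (-21378 + (0*1)**3) + 31433 = (-21378 + 0**3) + 31433 = (-21378 + 0) + 31433 = -21378 + 31433 = 10055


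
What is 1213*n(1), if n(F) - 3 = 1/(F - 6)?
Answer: 16982/5 ≈ 3396.4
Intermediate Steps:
n(F) = 3 + 1/(-6 + F) (n(F) = 3 + 1/(F - 6) = 3 + 1/(-6 + F))
1213*n(1) = 1213*((-17 + 3*1)/(-6 + 1)) = 1213*((-17 + 3)/(-5)) = 1213*(-⅕*(-14)) = 1213*(14/5) = 16982/5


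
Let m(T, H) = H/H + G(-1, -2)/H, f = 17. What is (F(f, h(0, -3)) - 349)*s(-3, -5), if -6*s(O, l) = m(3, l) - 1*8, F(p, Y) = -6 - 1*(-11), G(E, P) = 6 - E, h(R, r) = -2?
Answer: -2408/5 ≈ -481.60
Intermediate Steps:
F(p, Y) = 5 (F(p, Y) = -6 + 11 = 5)
m(T, H) = 1 + 7/H (m(T, H) = H/H + (6 - 1*(-1))/H = 1 + (6 + 1)/H = 1 + 7/H)
s(O, l) = 4/3 - (7 + l)/(6*l) (s(O, l) = -((7 + l)/l - 1*8)/6 = -((7 + l)/l - 8)/6 = -(-8 + (7 + l)/l)/6 = 4/3 - (7 + l)/(6*l))
(F(f, h(0, -3)) - 349)*s(-3, -5) = (5 - 349)*((7/6)*(-1 - 5)/(-5)) = -1204*(-1)*(-6)/(3*5) = -344*7/5 = -2408/5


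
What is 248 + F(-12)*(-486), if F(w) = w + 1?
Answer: 5594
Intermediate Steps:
F(w) = 1 + w
248 + F(-12)*(-486) = 248 + (1 - 12)*(-486) = 248 - 11*(-486) = 248 + 5346 = 5594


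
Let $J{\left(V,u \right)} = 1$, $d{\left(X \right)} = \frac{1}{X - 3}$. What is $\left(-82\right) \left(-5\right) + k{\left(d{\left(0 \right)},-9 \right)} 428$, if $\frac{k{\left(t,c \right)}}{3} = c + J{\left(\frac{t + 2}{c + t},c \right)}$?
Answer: $-9862$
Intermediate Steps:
$d{\left(X \right)} = \frac{1}{-3 + X}$
$k{\left(t,c \right)} = 3 + 3 c$ ($k{\left(t,c \right)} = 3 \left(c + 1\right) = 3 \left(1 + c\right) = 3 + 3 c$)
$\left(-82\right) \left(-5\right) + k{\left(d{\left(0 \right)},-9 \right)} 428 = \left(-82\right) \left(-5\right) + \left(3 + 3 \left(-9\right)\right) 428 = 410 + \left(3 - 27\right) 428 = 410 - 10272 = -9862$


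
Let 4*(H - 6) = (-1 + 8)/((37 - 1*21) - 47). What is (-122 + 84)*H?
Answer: -14003/62 ≈ -225.85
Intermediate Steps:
H = 737/124 (H = 6 + ((-1 + 8)/((37 - 1*21) - 47))/4 = 6 + (7/((37 - 21) - 47))/4 = 6 + (7/(16 - 47))/4 = 6 + (7/(-31))/4 = 6 + (7*(-1/31))/4 = 6 + (¼)*(-7/31) = 6 - 7/124 = 737/124 ≈ 5.9436)
(-122 + 84)*H = (-122 + 84)*(737/124) = -38*737/124 = -14003/62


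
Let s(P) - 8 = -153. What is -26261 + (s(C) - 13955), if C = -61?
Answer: -40361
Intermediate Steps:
s(P) = -145 (s(P) = 8 - 153 = -145)
-26261 + (s(C) - 13955) = -26261 + (-145 - 13955) = -26261 - 14100 = -40361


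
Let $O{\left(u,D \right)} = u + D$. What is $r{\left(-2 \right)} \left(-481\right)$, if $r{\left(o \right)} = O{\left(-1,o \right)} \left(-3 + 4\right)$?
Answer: $1443$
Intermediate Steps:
$O{\left(u,D \right)} = D + u$
$r{\left(o \right)} = -1 + o$ ($r{\left(o \right)} = \left(o - 1\right) \left(-3 + 4\right) = \left(-1 + o\right) 1 = -1 + o$)
$r{\left(-2 \right)} \left(-481\right) = \left(-1 - 2\right) \left(-481\right) = \left(-3\right) \left(-481\right) = 1443$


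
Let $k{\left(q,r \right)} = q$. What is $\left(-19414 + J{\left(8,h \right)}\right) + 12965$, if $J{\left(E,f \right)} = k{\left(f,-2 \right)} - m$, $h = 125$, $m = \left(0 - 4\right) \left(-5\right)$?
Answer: $-6344$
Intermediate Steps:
$m = 20$ ($m = \left(-4\right) \left(-5\right) = 20$)
$J{\left(E,f \right)} = -20 + f$ ($J{\left(E,f \right)} = f - 20 = -20 + f$)
$\left(-19414 + J{\left(8,h \right)}\right) + 12965 = \left(-19414 + \left(-20 + 125\right)\right) + 12965 = \left(-19414 + 105\right) + 12965 = -19309 + 12965 = -6344$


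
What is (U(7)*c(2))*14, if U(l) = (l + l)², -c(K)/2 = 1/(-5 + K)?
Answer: 5488/3 ≈ 1829.3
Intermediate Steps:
c(K) = -2/(-5 + K)
U(l) = 4*l² (U(l) = (2*l)² = 4*l²)
(U(7)*c(2))*14 = ((4*7²)*(-2/(-5 + 2)))*14 = ((4*49)*(-2/(-3)))*14 = (196*(-2*(-⅓)))*14 = (196*(⅔))*14 = (392/3)*14 = 5488/3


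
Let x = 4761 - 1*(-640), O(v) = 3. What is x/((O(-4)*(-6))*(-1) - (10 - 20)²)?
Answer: -5401/82 ≈ -65.866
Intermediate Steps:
x = 5401 (x = 4761 + 640 = 5401)
x/((O(-4)*(-6))*(-1) - (10 - 20)²) = 5401/((3*(-6))*(-1) - (10 - 20)²) = 5401/(-18*(-1) - 1*(-10)²) = 5401/(18 - 1*100) = 5401/(18 - 100) = 5401/(-82) = 5401*(-1/82) = -5401/82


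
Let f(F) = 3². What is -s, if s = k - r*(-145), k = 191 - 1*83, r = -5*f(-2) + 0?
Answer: 6417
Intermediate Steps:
f(F) = 9
r = -45 (r = -5*9 + 0 = -45 + 0 = -45)
k = 108 (k = 191 - 83 = 108)
s = -6417 (s = 108 - (-45)*(-145) = 108 - 1*6525 = 108 - 6525 = -6417)
-s = -1*(-6417) = 6417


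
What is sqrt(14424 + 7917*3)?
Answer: 5*sqrt(1527) ≈ 195.38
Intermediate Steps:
sqrt(14424 + 7917*3) = sqrt(14424 + 23751) = sqrt(38175) = 5*sqrt(1527)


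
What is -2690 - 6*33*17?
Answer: -6056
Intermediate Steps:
-2690 - 6*33*17 = -2690 - 198*17 = -2690 - 3366 = -6056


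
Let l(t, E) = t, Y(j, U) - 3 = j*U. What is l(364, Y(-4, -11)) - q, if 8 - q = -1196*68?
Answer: -80972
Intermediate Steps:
Y(j, U) = 3 + U*j (Y(j, U) = 3 + j*U = 3 + U*j)
q = 81336 (q = 8 - (-1196)*68 = 8 - 1*(-81328) = 8 + 81328 = 81336)
l(364, Y(-4, -11)) - q = 364 - 1*81336 = 364 - 81336 = -80972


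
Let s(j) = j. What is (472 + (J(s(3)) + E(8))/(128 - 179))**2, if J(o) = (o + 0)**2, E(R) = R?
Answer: 2002225/9 ≈ 2.2247e+5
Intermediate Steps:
J(o) = o**2
(472 + (J(s(3)) + E(8))/(128 - 179))**2 = (472 + (3**2 + 8)/(128 - 179))**2 = (472 + (9 + 8)/(-51))**2 = (472 + 17*(-1/51))**2 = (472 - 1/3)**2 = (1415/3)**2 = 2002225/9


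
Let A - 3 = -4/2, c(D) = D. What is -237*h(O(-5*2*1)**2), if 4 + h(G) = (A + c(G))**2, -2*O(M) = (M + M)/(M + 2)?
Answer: -155709/256 ≈ -608.24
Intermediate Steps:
A = 1 (A = 3 - 4/2 = 3 - 4*1/2 = 3 - 2 = 1)
O(M) = -M/(2 + M) (O(M) = -(M + M)/(2*(M + 2)) = -2*M/(2*(2 + M)) = -M/(2 + M))
h(G) = -4 + (1 + G)**2
-237*h(O(-5*2*1)**2) = -237*(-4 + (1 + (--5*2*1/(2 - 5*2*1))**2)**2) = -237*(-4 + (1 + (-(-10*1)/(2 - 10*1))**2)**2) = -237*(-4 + (1 + (-1*(-10)/(2 - 10))**2)**2) = -237*(-4 + (1 + (-1*(-10)/(-8))**2)**2) = -237*(-4 + (1 + (-1*(-10)*(-1/8))**2)**2) = -237*(-4 + (1 + (-5/4)**2)**2) = -237*(-4 + (1 + 25/16)**2) = -237*(-4 + (41/16)**2) = -237*(-4 + 1681/256) = -237*657/256 = -155709/256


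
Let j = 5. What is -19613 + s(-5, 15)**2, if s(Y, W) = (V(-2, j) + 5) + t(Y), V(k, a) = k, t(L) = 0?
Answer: -19604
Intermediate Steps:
s(Y, W) = 3 (s(Y, W) = (-2 + 5) + 0 = 3 + 0 = 3)
-19613 + s(-5, 15)**2 = -19613 + 3**2 = -19613 + 9 = -19604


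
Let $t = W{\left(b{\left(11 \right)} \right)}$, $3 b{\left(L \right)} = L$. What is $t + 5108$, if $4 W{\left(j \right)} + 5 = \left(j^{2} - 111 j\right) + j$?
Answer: $\frac{90167}{18} \approx 5009.3$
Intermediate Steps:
$b{\left(L \right)} = \frac{L}{3}$
$W{\left(j \right)} = - \frac{5}{4} - \frac{55 j}{2} + \frac{j^{2}}{4}$ ($W{\left(j \right)} = - \frac{5}{4} + \frac{\left(j^{2} - 111 j\right) + j}{4} = - \frac{5}{4} + \frac{j^{2} - 110 j}{4} = - \frac{5}{4} + \left(- \frac{55 j}{2} + \frac{j^{2}}{4}\right) = - \frac{5}{4} - \frac{55 j}{2} + \frac{j^{2}}{4}$)
$t = - \frac{1777}{18}$ ($t = - \frac{5}{4} - \frac{55 \cdot \frac{1}{3} \cdot 11}{2} + \frac{\left(\frac{1}{3} \cdot 11\right)^{2}}{4} = - \frac{5}{4} - \frac{605}{6} + \frac{\left(\frac{11}{3}\right)^{2}}{4} = - \frac{5}{4} - \frac{605}{6} + \frac{1}{4} \cdot \frac{121}{9} = - \frac{5}{4} - \frac{605}{6} + \frac{121}{36} = - \frac{1777}{18} \approx -98.722$)
$t + 5108 = - \frac{1777}{18} + 5108 = \frac{90167}{18}$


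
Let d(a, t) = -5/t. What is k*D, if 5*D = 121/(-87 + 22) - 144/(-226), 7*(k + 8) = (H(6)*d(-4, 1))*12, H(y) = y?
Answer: 287776/19775 ≈ 14.553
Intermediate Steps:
k = -416/7 (k = -8 + ((6*(-5/1))*12)/7 = -8 + ((6*(-5*1))*12)/7 = -8 + ((6*(-5))*12)/7 = -8 + (-30*12)/7 = -8 + (1/7)*(-360) = -8 - 360/7 = -416/7 ≈ -59.429)
D = -8993/36725 (D = (121/(-87 + 22) - 144/(-226))/5 = (121/(-65) - 144*(-1/226))/5 = (121*(-1/65) + 72/113)/5 = (-121/65 + 72/113)/5 = (1/5)*(-8993/7345) = -8993/36725 ≈ -0.24487)
k*D = -416/7*(-8993/36725) = 287776/19775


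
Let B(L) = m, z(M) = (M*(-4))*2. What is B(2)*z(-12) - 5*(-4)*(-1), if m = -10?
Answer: -980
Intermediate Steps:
z(M) = -8*M (z(M) = -4*M*2 = -8*M)
B(L) = -10
B(2)*z(-12) - 5*(-4)*(-1) = -(-80)*(-12) - 5*(-4)*(-1) = -10*96 + 20*(-1) = -960 - 20 = -980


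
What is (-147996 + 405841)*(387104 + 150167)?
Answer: 138532640995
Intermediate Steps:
(-147996 + 405841)*(387104 + 150167) = 257845*537271 = 138532640995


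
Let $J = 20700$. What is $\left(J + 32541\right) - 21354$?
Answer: $31887$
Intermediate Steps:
$\left(J + 32541\right) - 21354 = \left(20700 + 32541\right) - 21354 = 53241 - 21354 = 31887$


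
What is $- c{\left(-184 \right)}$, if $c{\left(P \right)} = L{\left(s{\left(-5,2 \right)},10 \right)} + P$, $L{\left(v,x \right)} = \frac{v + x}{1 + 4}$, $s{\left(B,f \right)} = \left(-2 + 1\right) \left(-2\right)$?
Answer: $\frac{908}{5} \approx 181.6$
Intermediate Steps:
$s{\left(B,f \right)} = 2$ ($s{\left(B,f \right)} = \left(-1\right) \left(-2\right) = 2$)
$L{\left(v,x \right)} = \frac{v}{5} + \frac{x}{5}$ ($L{\left(v,x \right)} = \frac{v + x}{5} = \left(v + x\right) \frac{1}{5} = \frac{v}{5} + \frac{x}{5}$)
$c{\left(P \right)} = \frac{12}{5} + P$ ($c{\left(P \right)} = \left(\frac{1}{5} \cdot 2 + \frac{1}{5} \cdot 10\right) + P = \left(\frac{2}{5} + 2\right) + P = \frac{12}{5} + P$)
$- c{\left(-184 \right)} = - (\frac{12}{5} - 184) = \left(-1\right) \left(- \frac{908}{5}\right) = \frac{908}{5}$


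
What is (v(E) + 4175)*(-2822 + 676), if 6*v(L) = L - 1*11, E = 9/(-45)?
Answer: -134333162/15 ≈ -8.9556e+6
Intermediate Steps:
E = -⅕ (E = 9*(-1/45) = -⅕ ≈ -0.20000)
v(L) = -11/6 + L/6 (v(L) = (L - 1*11)/6 = (L - 11)/6 = (-11 + L)/6 = -11/6 + L/6)
(v(E) + 4175)*(-2822 + 676) = ((-11/6 + (⅙)*(-⅕)) + 4175)*(-2822 + 676) = ((-11/6 - 1/30) + 4175)*(-2146) = (-28/15 + 4175)*(-2146) = (62597/15)*(-2146) = -134333162/15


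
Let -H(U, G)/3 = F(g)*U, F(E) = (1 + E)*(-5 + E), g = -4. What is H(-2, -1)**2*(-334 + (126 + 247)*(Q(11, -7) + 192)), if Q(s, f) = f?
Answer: 1802201724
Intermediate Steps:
H(U, G) = -81*U (H(U, G) = -3*(-5 + (-4)**2 - 4*(-4))*U = -3*(-5 + 16 + 16)*U = -81*U)
H(-2, -1)**2*(-334 + (126 + 247)*(Q(11, -7) + 192)) = (-81*(-2))**2*(-334 + (126 + 247)*(-7 + 192)) = 162**2*(-334 + 373*185) = 26244*(-334 + 69005) = 26244*68671 = 1802201724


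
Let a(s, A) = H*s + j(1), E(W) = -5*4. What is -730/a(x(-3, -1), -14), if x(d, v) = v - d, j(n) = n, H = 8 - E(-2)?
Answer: -730/57 ≈ -12.807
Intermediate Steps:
E(W) = -20
H = 28 (H = 8 - 1*(-20) = 8 + 20 = 28)
a(s, A) = 1 + 28*s (a(s, A) = 28*s + 1 = 1 + 28*s)
-730/a(x(-3, -1), -14) = -730/(1 + 28*(-1 - 1*(-3))) = -730/(1 + 28*(-1 + 3)) = -730/(1 + 28*2) = -730/(1 + 56) = -730/57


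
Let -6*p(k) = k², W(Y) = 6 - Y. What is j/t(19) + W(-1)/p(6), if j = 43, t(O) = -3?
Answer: -31/2 ≈ -15.500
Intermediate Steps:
p(k) = -k²/6
j/t(19) + W(-1)/p(6) = 43/(-3) + (6 - 1*(-1))/((-⅙*6²)) = 43*(-⅓) + (6 + 1)/((-⅙*36)) = -43/3 + 7/(-6) = -43/3 + 7*(-⅙) = -43/3 - 7/6 = -31/2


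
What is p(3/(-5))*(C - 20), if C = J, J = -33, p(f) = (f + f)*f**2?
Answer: 2862/125 ≈ 22.896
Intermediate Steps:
p(f) = 2*f**3 (p(f) = (2*f)*f**2 = 2*f**3)
C = -33
p(3/(-5))*(C - 20) = (2*(3/(-5))**3)*(-33 - 20) = (2*(3*(-1/5))**3)*(-53) = (2*(-3/5)**3)*(-53) = (2*(-27/125))*(-53) = -54/125*(-53) = 2862/125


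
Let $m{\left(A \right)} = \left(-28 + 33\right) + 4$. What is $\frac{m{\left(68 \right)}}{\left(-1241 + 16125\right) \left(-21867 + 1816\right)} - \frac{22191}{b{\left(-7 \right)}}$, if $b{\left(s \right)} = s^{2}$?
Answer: $- \frac{6622661713485}{14623515116} \approx -452.88$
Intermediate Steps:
$m{\left(A \right)} = 9$ ($m{\left(A \right)} = 5 + 4 = 9$)
$\frac{m{\left(68 \right)}}{\left(-1241 + 16125\right) \left(-21867 + 1816\right)} - \frac{22191}{b{\left(-7 \right)}} = \frac{9}{\left(-1241 + 16125\right) \left(-21867 + 1816\right)} - \frac{22191}{\left(-7\right)^{2}} = \frac{9}{14884 \left(-20051\right)} - \frac{22191}{49} = \frac{9}{-298439084} - \frac{22191}{49} = 9 \left(- \frac{1}{298439084}\right) - \frac{22191}{49} = - \frac{9}{298439084} - \frac{22191}{49} = - \frac{6622661713485}{14623515116}$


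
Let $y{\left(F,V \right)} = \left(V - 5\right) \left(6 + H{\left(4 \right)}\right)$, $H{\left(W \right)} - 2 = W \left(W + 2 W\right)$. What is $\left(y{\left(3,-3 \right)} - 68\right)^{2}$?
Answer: $266256$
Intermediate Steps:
$H{\left(W \right)} = 2 + 3 W^{2}$ ($H{\left(W \right)} = 2 + W \left(W + 2 W\right) = 2 + W 3 W = 2 + 3 W^{2}$)
$y{\left(F,V \right)} = -280 + 56 V$ ($y{\left(F,V \right)} = \left(V - 5\right) \left(6 + \left(2 + 3 \cdot 4^{2}\right)\right) = \left(-5 + V\right) \left(6 + \left(2 + 3 \cdot 16\right)\right) = \left(-5 + V\right) \left(6 + \left(2 + 48\right)\right) = \left(-5 + V\right) \left(6 + 50\right) = \left(-5 + V\right) 56 = -280 + 56 V$)
$\left(y{\left(3,-3 \right)} - 68\right)^{2} = \left(\left(-280 + 56 \left(-3\right)\right) - 68\right)^{2} = \left(\left(-280 - 168\right) - 68\right)^{2} = \left(-448 - 68\right)^{2} = \left(-516\right)^{2} = 266256$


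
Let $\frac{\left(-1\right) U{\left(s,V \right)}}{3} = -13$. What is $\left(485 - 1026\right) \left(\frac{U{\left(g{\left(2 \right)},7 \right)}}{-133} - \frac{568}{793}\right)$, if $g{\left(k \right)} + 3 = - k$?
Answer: $\frac{57600811}{105469} \approx 546.14$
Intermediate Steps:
$g{\left(k \right)} = -3 - k$
$U{\left(s,V \right)} = 39$ ($U{\left(s,V \right)} = \left(-3\right) \left(-13\right) = 39$)
$\left(485 - 1026\right) \left(\frac{U{\left(g{\left(2 \right)},7 \right)}}{-133} - \frac{568}{793}\right) = \left(485 - 1026\right) \left(\frac{39}{-133} - \frac{568}{793}\right) = - 541 \left(39 \left(- \frac{1}{133}\right) - \frac{568}{793}\right) = - 541 \left(- \frac{39}{133} - \frac{568}{793}\right) = \left(-541\right) \left(- \frac{106471}{105469}\right) = \frac{57600811}{105469}$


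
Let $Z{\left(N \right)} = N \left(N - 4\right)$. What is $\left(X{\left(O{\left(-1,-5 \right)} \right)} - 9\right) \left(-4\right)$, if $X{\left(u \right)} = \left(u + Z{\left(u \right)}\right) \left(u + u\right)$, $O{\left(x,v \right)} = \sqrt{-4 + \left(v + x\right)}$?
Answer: $-204 + 80 i \sqrt{10} \approx -204.0 + 252.98 i$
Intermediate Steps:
$Z{\left(N \right)} = N \left(-4 + N\right)$
$O{\left(x,v \right)} = \sqrt{-4 + v + x}$
$X{\left(u \right)} = 2 u \left(u + u \left(-4 + u\right)\right)$ ($X{\left(u \right)} = \left(u + u \left(-4 + u\right)\right) \left(u + u\right) = \left(u + u \left(-4 + u\right)\right) 2 u = 2 u \left(u + u \left(-4 + u\right)\right)$)
$\left(X{\left(O{\left(-1,-5 \right)} \right)} - 9\right) \left(-4\right) = \left(2 \left(\sqrt{-4 - 5 - 1}\right)^{2} \left(-3 + \sqrt{-4 - 5 - 1}\right) - 9\right) \left(-4\right) = \left(2 \left(\sqrt{-10}\right)^{2} \left(-3 + \sqrt{-10}\right) - 9\right) \left(-4\right) = \left(2 \left(i \sqrt{10}\right)^{2} \left(-3 + i \sqrt{10}\right) - 9\right) \left(-4\right) = \left(2 \left(-10\right) \left(-3 + i \sqrt{10}\right) - 9\right) \left(-4\right) = \left(\left(60 - 20 i \sqrt{10}\right) - 9\right) \left(-4\right) = \left(51 - 20 i \sqrt{10}\right) \left(-4\right) = -204 + 80 i \sqrt{10}$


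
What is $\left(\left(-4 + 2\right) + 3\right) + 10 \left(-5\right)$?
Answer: $-49$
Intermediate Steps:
$\left(\left(-4 + 2\right) + 3\right) + 10 \left(-5\right) = \left(-2 + 3\right) - 50 = 1 - 50 = -49$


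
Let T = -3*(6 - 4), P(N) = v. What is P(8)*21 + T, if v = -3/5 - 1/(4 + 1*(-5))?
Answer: 12/5 ≈ 2.4000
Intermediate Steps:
v = 2/5 (v = -3*1/5 - 1/(4 - 5) = -3/5 - 1/(-1) = -3/5 - 1*(-1) = -3/5 + 1 = 2/5 ≈ 0.40000)
P(N) = 2/5
T = -6 (T = -3*2 = -6)
P(8)*21 + T = (2/5)*21 - 6 = 42/5 - 6 = 12/5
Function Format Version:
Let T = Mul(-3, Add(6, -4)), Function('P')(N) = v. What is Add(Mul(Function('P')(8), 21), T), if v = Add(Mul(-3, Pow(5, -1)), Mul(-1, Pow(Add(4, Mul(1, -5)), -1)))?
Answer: Rational(12, 5) ≈ 2.4000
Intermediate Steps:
v = Rational(2, 5) (v = Add(Mul(-3, Rational(1, 5)), Mul(-1, Pow(Add(4, -5), -1))) = Add(Rational(-3, 5), Mul(-1, Pow(-1, -1))) = Add(Rational(-3, 5), Mul(-1, -1)) = Add(Rational(-3, 5), 1) = Rational(2, 5) ≈ 0.40000)
Function('P')(N) = Rational(2, 5)
T = -6 (T = Mul(-3, 2) = -6)
Add(Mul(Function('P')(8), 21), T) = Add(Mul(Rational(2, 5), 21), -6) = Add(Rational(42, 5), -6) = Rational(12, 5)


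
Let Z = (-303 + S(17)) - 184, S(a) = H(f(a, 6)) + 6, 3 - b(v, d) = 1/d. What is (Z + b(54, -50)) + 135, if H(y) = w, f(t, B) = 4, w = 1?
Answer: -17099/50 ≈ -341.98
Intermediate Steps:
H(y) = 1
b(v, d) = 3 - 1/d
S(a) = 7 (S(a) = 1 + 6 = 7)
Z = -480 (Z = (-303 + 7) - 184 = -296 - 184 = -480)
(Z + b(54, -50)) + 135 = (-480 + (3 - 1/(-50))) + 135 = (-480 + (3 - 1*(-1/50))) + 135 = (-480 + (3 + 1/50)) + 135 = (-480 + 151/50) + 135 = -23849/50 + 135 = -17099/50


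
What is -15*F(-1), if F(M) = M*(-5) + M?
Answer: -60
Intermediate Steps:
F(M) = -4*M (F(M) = -5*M + M = -4*M)
-15*F(-1) = -(-60)*(-1) = -15*4 = -60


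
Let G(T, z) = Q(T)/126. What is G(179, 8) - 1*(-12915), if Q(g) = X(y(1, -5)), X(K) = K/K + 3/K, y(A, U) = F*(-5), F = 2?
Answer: 2324701/180 ≈ 12915.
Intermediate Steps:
y(A, U) = -10 (y(A, U) = 2*(-5) = -10)
X(K) = 1 + 3/K
Q(g) = 7/10 (Q(g) = (3 - 10)/(-10) = -⅒*(-7) = 7/10)
G(T, z) = 1/180 (G(T, z) = (7/10)/126 = (7/10)*(1/126) = 1/180)
G(179, 8) - 1*(-12915) = 1/180 - 1*(-12915) = 1/180 + 12915 = 2324701/180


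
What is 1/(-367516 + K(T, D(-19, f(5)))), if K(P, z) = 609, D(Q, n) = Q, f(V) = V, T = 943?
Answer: -1/366907 ≈ -2.7255e-6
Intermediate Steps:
1/(-367516 + K(T, D(-19, f(5)))) = 1/(-367516 + 609) = 1/(-366907) = -1/366907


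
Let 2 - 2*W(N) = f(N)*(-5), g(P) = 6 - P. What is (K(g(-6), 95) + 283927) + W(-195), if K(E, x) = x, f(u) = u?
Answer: 567071/2 ≈ 2.8354e+5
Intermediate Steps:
W(N) = 1 + 5*N/2 (W(N) = 1 - N*(-5)/2 = 1 - (-5)*N/2 = 1 + 5*N/2)
(K(g(-6), 95) + 283927) + W(-195) = (95 + 283927) + (1 + (5/2)*(-195)) = 284022 + (1 - 975/2) = 284022 - 973/2 = 567071/2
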